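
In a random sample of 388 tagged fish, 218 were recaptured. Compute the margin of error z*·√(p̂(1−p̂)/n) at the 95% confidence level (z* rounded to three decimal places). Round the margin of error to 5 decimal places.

ME = 0.04937

The sample proportion is 218/388 = 0.56186.
Standard error of p̂: √(0.246174/388) = √0.000634469 = 0.025189.
z* = 1.960 at the 95% level.
So ME = 0.04937.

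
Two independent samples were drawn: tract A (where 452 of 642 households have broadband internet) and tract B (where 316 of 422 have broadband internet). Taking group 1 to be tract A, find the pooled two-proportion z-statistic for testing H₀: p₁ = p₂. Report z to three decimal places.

Sample proportions: p̂₁ = 452/642 = 0.70405 and p̂₂ = 316/422 = 0.74882.
Pooling: p̂ = 768/1064 = 0.72180.
SE = √[p̂(1−p̂)(1/n₁+1/n₂)] = √[0.72180·0.27820·(1/642+1/422)] ≈ 0.028082.
z = -0.04477/0.028082 = -1.594.

z = -1.594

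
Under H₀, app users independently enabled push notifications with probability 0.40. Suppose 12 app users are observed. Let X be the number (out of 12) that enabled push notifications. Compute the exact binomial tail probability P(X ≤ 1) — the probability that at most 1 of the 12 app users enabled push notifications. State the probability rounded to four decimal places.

P = 0.0196

X ~ Binomial(n=12, p=0.40).
P(X ≤ 1) = C(12,0)·0.40^0·0.60^12 + C(12,1)·0.40^1·0.60^11.
= 0.002177 + 0.017414 = 0.0196.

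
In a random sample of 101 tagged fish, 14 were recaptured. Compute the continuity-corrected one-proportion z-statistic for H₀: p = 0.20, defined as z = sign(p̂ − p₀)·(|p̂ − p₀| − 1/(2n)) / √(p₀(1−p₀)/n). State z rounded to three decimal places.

The sample proportion is 14/101 = 0.13861. p̂ − p₀ = -0.061386.
Continuity correction 1/(2n) = 1/202 = 0.004950.
Corrected numerator: |-0.061386| − 0.004950 = 0.056436.
Null standard error: √(0.20·0.80/101) = √0.001584158 = 0.039801.
z = (−)0.056436/0.039801 = -1.418.

z = -1.418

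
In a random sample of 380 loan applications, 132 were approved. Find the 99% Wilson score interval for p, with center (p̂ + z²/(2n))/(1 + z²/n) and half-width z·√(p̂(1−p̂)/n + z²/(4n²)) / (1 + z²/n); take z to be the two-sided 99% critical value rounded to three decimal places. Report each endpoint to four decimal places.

Here p̂ = 132/380 = 0.34737 and z = 2.576 (z² = 6.635776).
Denominator 1 + z²/n = 1 + 6.635776/380 = 1.017463.
Center = (0.34737 + 0.008731)/1.017463 = 0.34999.
Radicand: p̂(1−p̂)/n + z²/(4n²) = 0.000596588 + 0.000011489 = 0.000608077.
Half-width = 2.576·√0.000608077/1.017463 = 0.06243.
Interval: 0.34999 ± 0.06243 → (0.2876, 0.4124).

(0.2876, 0.4124)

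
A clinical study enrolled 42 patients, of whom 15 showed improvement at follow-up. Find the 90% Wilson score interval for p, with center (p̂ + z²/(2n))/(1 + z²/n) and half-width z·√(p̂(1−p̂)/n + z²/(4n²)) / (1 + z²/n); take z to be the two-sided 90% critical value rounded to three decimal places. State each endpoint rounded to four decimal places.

(0.2476, 0.4840)

p̂ = 15/42 = 0.35714; z = 1.645, so z² = 2.706025.
1 + z²/n = 1.064429.
Center = (0.35714 + 0.032215)/1.064429 = 0.36579.
Radicand: p̂(1−p̂)/n + z²/(4n²) = 0.005466472 + 0.000383507 = 0.005849979.
Half-width = z·√(radicand)/denom = 1.645·0.076485/1.064429 = 0.11820.
Interval: 0.36579 ± 0.11820 → (0.2476, 0.4840).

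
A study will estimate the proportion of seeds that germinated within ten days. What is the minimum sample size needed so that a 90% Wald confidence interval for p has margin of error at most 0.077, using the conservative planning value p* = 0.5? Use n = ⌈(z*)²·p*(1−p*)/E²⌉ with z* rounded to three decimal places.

n = 115

z* = 1.645 at the 90% level.
p*(1−p*) = 0.50·0.50 = 0.2500.
Required n before rounding: 2.706025 × 0.2500 / 0.077² = 114.101.
Rounding up, n = 115.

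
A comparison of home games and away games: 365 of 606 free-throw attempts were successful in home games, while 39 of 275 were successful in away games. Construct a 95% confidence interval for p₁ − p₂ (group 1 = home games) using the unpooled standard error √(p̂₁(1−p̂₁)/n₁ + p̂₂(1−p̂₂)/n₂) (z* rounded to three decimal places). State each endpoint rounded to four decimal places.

(0.4038, 0.5172)

p̂₁ = 0.60231, p̂₂ = 0.14182, so the observed difference is 0.46049.
SE = √(0.000395268 + 0.000442566) = √0.000837834 = 0.028945.
The 95% critical value is z* = 1.960. Margin of error = 0.05673.
CI: 0.46049 ± 0.05673 = (0.4038, 0.5172).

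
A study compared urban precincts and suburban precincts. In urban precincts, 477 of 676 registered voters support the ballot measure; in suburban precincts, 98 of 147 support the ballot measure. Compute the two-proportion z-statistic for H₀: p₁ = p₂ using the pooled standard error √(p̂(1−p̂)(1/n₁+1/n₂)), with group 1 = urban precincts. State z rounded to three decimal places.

Sample proportions: p̂₁ = 477/676 = 0.70562 and p̂₂ = 98/147 = 0.66667.
Pooling: p̂ = 575/823 = 0.69866.
Pooled SE = √[0.2105328·0.00828201] ≈ 0.041757.
z = (p̂₁ − p̂₂)/SE = (0.70562 − 0.66667)/0.041757 = 0.03895/0.041757 = 0.933.

z = 0.933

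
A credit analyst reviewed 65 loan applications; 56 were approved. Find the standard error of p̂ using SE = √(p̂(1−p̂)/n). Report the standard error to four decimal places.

The sample proportion is 56/65 = 0.86154.
p̂(1−p̂) = 0.119289.
Dividing by n and taking the root: √0.001835215 = 0.0428.

SE = 0.0428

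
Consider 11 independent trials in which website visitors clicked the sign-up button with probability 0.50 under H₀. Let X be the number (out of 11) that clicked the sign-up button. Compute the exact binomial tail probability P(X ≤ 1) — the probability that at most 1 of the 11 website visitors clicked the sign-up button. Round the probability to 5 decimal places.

P = 0.00586

X is binomial with n = 11 and p = 0.50.
P(X ≤ 1) = C(11,0)·0.50^0·0.50^11 + C(11,1)·0.50^1·0.50^10.
= 0.000488 + 0.005371 = 0.00586.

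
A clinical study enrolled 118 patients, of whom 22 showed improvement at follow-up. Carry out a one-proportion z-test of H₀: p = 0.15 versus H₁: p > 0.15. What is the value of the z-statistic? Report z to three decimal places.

The sample proportion is 22/118 = 0.18644.
SE₀ = √(0.15·0.85/118) = 0.032871.
Test statistic: z = 0.03644/0.032871 = 1.109.

z = 1.109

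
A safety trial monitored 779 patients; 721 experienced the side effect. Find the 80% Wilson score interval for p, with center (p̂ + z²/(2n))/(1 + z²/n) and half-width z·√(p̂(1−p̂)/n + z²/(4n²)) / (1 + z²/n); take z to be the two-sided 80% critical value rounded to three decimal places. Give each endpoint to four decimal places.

Here p̂ = 721/779 = 0.92555 and z = 1.282 (z² = 1.643524).
1 + z²/n = 1.002110.
Adjusted center: (0.92555 + z²/(2n))/1.002110 = 0.92465.
Radicand: p̂(1−p̂)/n + z²/(4n²) = 0.000088461 + 0.000000677 = 0.000089138.
Half-width = z·√(radicand)/denom = 1.282·0.009441/1.002110 = 0.01208.
So the interval runs from 0.9126 to 0.9367.

(0.9126, 0.9367)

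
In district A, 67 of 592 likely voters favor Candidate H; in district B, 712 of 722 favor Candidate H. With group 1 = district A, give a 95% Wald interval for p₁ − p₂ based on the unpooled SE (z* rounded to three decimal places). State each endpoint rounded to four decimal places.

p̂₁ = 0.11318, p̂₂ = 0.98615, so the observed difference is -0.87297.
SE = √(0.000169539 + 0.000018918) = √0.000188457 = 0.013728.
z* = 1.960 at the 95% level. Margin = 1.960·0.013728 = 0.02691.
CI: -0.87297 ± 0.02691 = (-0.8999, -0.8461).

(-0.8999, -0.8461)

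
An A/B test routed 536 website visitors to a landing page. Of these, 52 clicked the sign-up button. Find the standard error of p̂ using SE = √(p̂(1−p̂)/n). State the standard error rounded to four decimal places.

p̂ = 52/536 = 0.09701.
p̂(1−p̂) = 0.087599.
SE = √(0.087599/536) = √0.000163431 = 0.0128.

SE = 0.0128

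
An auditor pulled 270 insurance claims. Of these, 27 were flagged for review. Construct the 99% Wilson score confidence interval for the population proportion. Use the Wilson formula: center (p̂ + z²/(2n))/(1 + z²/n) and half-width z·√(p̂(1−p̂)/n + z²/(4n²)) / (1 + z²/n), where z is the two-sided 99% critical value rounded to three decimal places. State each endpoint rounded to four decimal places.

(0.0622, 0.1570)

p̂ = 27/270 = 0.10000; z = 2.576, so z² = 6.635776.
1 + z²/n = 1.024577.
Center = (0.10000 + 0.012288)/1.024577 = 0.10959.
Radicand: p̂(1−p̂)/n + z²/(4n²) = 0.000333333 + 0.000022756 = 0.000356089.
Half-width = 2.576·√0.000356089/1.024577 = 0.04744.
So the interval runs from 0.0622 to 0.1570.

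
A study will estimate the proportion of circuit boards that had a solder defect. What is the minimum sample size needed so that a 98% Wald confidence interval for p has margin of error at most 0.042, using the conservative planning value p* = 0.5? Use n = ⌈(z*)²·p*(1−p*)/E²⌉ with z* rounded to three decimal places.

z* = 2.326 at the 98% level.
p*(1−p*) = 0.50·0.50 = 0.2500.
Required n before rounding: 5.410276 × 0.2500 / 0.042² = 766.762.
⌈766.762⌉ = 767.

n = 767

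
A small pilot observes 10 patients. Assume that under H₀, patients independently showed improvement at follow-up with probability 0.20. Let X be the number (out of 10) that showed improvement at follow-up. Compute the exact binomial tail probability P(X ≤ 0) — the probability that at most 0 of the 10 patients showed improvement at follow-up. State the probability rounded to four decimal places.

X is binomial with n = 10 and p = 0.20.
P(X ≤ 0) = C(10,0)·0.20^0·0.80^10.
= 0.107374 = 0.1074.

P = 0.1074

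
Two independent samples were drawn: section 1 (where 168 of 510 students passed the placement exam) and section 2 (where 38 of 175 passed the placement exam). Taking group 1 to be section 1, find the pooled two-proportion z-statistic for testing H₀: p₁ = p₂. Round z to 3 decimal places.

Sample proportions: p̂₁ = 168/510 = 0.32941 and p̂₂ = 38/175 = 0.21714.
Pooling: p̂ = 206/685 = 0.30073.
SE = √[p̂(1−p̂)(1/n₁+1/n₂)] = √[0.30073·0.69927·(1/510+1/175)] ≈ 0.040175.
z = (p̂₁ − p̂₂)/SE = (0.32941 − 0.21714)/0.040175 = 0.11227/0.040175 = 2.795.

z = 2.795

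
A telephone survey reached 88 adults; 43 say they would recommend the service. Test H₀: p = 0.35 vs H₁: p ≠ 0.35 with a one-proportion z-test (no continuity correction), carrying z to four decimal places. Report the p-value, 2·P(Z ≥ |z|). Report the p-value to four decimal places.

p-value = 0.0064

With x = 43 successes in n = 88, p̂ = 0.48864.
Under H₀, SE = √(p₀(1−p₀)/n) = √(0.35·0.65/88) = √0.002585227 = 0.050845.
z = (p̂ − p₀)/SE = (43/88 − 0.35)/0.050845 ≈ 2.7266.
From the standard normal, 2·P(Z ≥ |z|) = 0.0064.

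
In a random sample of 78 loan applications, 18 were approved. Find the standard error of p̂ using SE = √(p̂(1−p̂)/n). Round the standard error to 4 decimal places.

With x = 18 successes in n = 78, p̂ = 0.23077.
p̂(1−p̂) = 0.177515.
SE = √(0.177515/78) = 0.0477.

SE = 0.0477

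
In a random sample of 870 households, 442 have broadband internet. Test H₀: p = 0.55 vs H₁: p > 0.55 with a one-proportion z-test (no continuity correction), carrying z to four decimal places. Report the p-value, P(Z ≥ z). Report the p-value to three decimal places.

Sample proportion p̂ = 442/870 = 0.50805.
SE₀ = √(0.55·0.45/870) = 0.016867.
z = (p̂ − p₀)/SE = (442/870 − 0.55)/0.016867 ≈ -2.4874.
p-value = P(Z ≥ z) with z = -2.4874 → 0.994.

p-value = 0.994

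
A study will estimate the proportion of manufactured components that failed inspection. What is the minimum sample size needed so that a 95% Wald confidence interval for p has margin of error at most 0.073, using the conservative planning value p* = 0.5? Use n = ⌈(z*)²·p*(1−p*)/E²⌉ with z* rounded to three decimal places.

n = 181

For 95% confidence, z* = 1.960.
p*(1−p*) = 0.2500.
Required n before rounding: 3.841600 × 0.2500 / 0.073² = 180.221.
Rounding up, n = 181.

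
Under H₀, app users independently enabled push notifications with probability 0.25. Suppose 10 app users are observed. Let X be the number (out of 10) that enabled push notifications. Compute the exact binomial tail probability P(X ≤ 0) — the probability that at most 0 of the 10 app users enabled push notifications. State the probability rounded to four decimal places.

X is binomial with n = 10 and p = 0.25.
P(X ≤ 0) = C(10,0)·0.25^0·0.75^10.
= 0.056314 = 0.0563.

P = 0.0563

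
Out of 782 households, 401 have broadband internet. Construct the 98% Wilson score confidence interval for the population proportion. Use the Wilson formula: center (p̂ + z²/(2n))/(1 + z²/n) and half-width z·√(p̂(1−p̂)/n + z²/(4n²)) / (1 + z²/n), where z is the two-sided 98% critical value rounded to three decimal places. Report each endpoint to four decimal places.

(0.4713, 0.5541)

Here p̂ = 401/782 = 0.51279 and z = 2.326 (z² = 5.410276).
Denominator 1 + z²/n = 1 + 5.410276/782 = 1.006919.
Center = (0.51279 + 0.003459)/1.006919 = 0.51270.
Radicand: p̂(1−p̂)/n + z²/(4n²) = 0.000319484 + 0.000002212 = 0.000321696.
Half-width = 2.326·√0.000321696/1.006919 = 0.04143.
So the interval runs from 0.4713 to 0.5541.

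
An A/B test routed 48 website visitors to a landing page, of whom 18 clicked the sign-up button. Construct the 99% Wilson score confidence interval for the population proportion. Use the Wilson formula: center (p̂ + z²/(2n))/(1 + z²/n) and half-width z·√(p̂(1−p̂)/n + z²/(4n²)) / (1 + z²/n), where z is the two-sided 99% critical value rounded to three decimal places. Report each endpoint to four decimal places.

(0.2208, 0.5596)

Here p̂ = 18/48 = 0.37500 and z = 2.576 (z² = 6.635776).
1 + z²/n = 1.138245.
Adjusted center: (0.37500 + z²/(2n))/1.138245 = 0.39018.
Radicand: p̂(1−p̂)/n + z²/(4n²) = 0.004882812 + 0.000720028 = 0.005602840.
Half-width = 2.576·√0.005602840/1.138245 = 0.16940.
So the interval runs from 0.2208 to 0.5596.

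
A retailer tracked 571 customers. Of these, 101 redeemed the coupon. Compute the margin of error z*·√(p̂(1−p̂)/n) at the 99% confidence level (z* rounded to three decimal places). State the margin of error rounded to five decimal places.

ME = 0.04113

With x = 101 successes in n = 571, p̂ = 0.17688.
SE(p̂) = √(0.17688·0.82312/571) = 0.015968.
The 99% critical value is z* = 2.576.
So ME = 0.04113.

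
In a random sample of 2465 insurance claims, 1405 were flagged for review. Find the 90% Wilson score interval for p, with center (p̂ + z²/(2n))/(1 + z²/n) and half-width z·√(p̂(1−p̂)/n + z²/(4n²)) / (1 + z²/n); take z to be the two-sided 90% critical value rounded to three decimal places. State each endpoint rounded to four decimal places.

(0.5535, 0.5863)

Here p̂ = 1405/2465 = 0.56998 and z = 1.645 (z² = 2.706025).
1 + z²/n = 1.001098.
Adjusted center: (0.56998 + z²/(2n))/1.001098 = 0.56990.
Radicand: p̂(1−p̂)/n + z²/(4n²) = 0.000099433 + 0.000000111 = 0.000099544.
Half-width = 1.645·√0.000099544/1.001098 = 0.01639.
So the interval runs from 0.5535 to 0.5863.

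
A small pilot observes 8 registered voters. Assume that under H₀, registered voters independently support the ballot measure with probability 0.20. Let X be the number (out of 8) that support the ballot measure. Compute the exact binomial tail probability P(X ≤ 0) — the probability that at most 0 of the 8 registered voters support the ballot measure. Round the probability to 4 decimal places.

X ~ Binomial(n=8, p=0.20).
P(X ≤ 0) = C(8,0)·0.20^0·0.80^8.
= 0.167772 = 0.1678.

P = 0.1678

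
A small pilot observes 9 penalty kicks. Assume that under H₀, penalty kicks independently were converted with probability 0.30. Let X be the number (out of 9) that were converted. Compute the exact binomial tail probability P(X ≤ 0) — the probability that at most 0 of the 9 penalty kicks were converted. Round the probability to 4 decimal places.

P = 0.0404

X is binomial with n = 9 and p = 0.30.
P(X ≤ 0) = C(9,0)·0.30^0·0.70^9.
= 0.040354 = 0.0404.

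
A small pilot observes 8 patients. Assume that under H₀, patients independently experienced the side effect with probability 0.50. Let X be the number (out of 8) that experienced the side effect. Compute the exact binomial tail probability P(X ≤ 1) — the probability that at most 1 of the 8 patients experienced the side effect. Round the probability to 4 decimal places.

X is binomial with n = 8 and p = 0.50.
P(X ≤ 1) = C(8,0)·0.50^0·0.50^8 + C(8,1)·0.50^1·0.50^7.
= 0.003906 + 0.031250 = 0.0352.

P = 0.0352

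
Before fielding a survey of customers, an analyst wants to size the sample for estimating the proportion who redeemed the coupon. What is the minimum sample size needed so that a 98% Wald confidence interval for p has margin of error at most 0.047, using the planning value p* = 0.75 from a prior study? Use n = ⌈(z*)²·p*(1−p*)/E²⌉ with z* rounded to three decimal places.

z* = 2.326 at the 98% level.
p*(1−p*) = 0.75·0.25 = 0.1875.
(z*)²·p*(1−p*)/E² = 5.410276·0.1875/0.002209 = 459.224.
⌈459.224⌉ = 460.

n = 460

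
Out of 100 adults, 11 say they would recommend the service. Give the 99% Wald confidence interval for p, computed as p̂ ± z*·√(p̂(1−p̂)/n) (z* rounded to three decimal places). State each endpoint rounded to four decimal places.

p̂ = 11/100 = 0.11000.
SE = √(p̂(1−p̂)/n) = √(0.097900/100) = 0.031289.
z* = 2.576 at the 99% level.
Margin = 2.576·0.031289 = 0.08060.
Interval: 0.11000 ± 0.08060 → (0.0294, 0.1906).

(0.0294, 0.1906)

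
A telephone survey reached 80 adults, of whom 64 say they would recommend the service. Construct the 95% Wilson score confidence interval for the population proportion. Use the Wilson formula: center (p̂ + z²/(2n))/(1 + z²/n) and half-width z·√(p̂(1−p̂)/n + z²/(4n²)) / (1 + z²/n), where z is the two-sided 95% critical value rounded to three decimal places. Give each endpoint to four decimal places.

Here p̂ = 64/80 = 0.80000 and z = 1.960 (z² = 3.841600).
1 + z²/n = 1.048020.
Center = (0.80000 + 0.024010)/1.048020 = 0.78625.
Radicand: p̂(1−p̂)/n + z²/(4n²) = 0.002000000 + 0.000150062 = 0.002150062.
Half-width = 1.960·√0.002150062/1.048020 = 0.08672.
So the interval runs from 0.6995 to 0.8730.

(0.6995, 0.8730)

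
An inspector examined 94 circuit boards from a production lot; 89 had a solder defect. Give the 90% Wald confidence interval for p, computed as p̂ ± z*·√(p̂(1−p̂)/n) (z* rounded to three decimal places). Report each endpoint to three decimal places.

p̂ = 89/94 = 0.94681.
SE = √(p̂(1−p̂)/n) = √(0.050362/94) = 0.023147.
z* = 1.645 at the 90% level.
Margin of error: 1.645 × 0.023147 = 0.03808.
So the interval runs from 0.909 to 0.985.

(0.909, 0.985)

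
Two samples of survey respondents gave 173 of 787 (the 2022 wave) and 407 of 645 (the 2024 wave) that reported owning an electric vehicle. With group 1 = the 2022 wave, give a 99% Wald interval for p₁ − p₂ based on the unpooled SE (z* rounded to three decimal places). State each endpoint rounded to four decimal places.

(-0.4732, -0.3492)

p̂₁ = 0.21982, p̂₂ = 0.63101, so the observed difference is -0.41119.
Unpooled SE = √(p̂₁(1−p̂₁)/n₁ + p̂₂(1−p̂₂)/n₂) = √(0.000217917 + 0.000360988) = 0.024060.
z* = 2.576 at the 99% level. Margin of error = 0.06198.
Interval: -0.41119 ± 0.06198 → (-0.4732, -0.3492).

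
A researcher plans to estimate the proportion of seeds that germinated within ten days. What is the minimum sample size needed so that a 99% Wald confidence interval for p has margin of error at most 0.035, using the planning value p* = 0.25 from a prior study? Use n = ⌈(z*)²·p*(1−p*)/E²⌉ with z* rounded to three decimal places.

z* = 2.576 at the 99% level.
p*(1−p*) = 0.1875.
Required n before rounding: 6.635776 × 0.1875 / 0.035² = 1015.680.
⌈1015.680⌉ = 1016.

n = 1016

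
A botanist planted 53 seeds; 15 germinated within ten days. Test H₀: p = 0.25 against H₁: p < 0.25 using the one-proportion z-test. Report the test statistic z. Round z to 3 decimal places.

The sample proportion is 15/53 = 0.28302.
SE₀ = √(0.25·0.75/53) = 0.059479.
z = (0.28302 − 0.25)/0.059479 = 0.03302/0.059479 = 0.555.

z = 0.555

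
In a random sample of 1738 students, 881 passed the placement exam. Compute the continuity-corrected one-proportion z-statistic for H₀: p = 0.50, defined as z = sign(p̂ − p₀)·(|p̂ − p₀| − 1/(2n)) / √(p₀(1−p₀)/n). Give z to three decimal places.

z = 0.552

Sample proportion p̂ = 881/1738 = 0.50690. p̂ − p₀ = 0.006904.
Continuity correction 1/(2n) = 1/3476 = 0.000288.
Corrected numerator: |0.006904| − 0.000288 = 0.006616.
Under H₀, SE = √(p₀(1−p₀)/n) = √(0.50·0.50/1738) = √0.000143843 = 0.011993.
z = +0.006616/0.011993 = 0.552.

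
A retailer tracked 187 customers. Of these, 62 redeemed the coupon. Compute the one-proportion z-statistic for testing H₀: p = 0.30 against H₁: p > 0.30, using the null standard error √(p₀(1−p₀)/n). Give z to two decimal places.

z = 0.94

p̂ = 62/187 = 0.33155.
SE₀ = √(0.30·0.70/187) = 0.033511.
z = (0.33155 − 0.30)/0.033511 = 0.03155/0.033511 = 0.94.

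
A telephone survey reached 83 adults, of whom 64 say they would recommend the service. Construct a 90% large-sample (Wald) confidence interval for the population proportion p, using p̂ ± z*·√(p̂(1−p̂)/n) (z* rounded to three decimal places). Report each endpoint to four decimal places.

p̂ = 64/83 = 0.77108.
Standard error of p̂: √(0.176513/83) = √0.002126666 = 0.046116.
For 90% confidence, z* = 1.645.
Margin = 1.645·0.046116 = 0.07586.
Interval: 0.77108 ± 0.07586 → (0.6952, 0.8469).

(0.6952, 0.8469)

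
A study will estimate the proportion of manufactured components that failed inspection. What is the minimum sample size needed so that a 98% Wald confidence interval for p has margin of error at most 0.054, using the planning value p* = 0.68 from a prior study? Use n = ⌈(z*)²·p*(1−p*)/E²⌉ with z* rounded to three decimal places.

n = 404

The 98% critical value is z* = 2.326.
p*(1−p*) = 0.2176.
(z*)²·p*(1−p*)/E² = 5.410276·0.2176/0.002916 = 403.730.
⌈403.730⌉ = 404.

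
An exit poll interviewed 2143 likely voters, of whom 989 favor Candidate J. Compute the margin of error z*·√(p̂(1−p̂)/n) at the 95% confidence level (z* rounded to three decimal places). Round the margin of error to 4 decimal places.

p̂ = 989/2143 = 0.46150.
SE(p̂) = √(0.46150·0.53850/2143) = 0.010769.
The 95% critical value is z* = 1.960.
So ME = 0.0211.

ME = 0.0211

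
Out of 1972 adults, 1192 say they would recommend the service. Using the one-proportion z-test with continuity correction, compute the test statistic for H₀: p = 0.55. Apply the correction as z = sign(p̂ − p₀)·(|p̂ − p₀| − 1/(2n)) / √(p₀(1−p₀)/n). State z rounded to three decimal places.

z = 4.839

Sample proportion p̂ = 1192/1972 = 0.60446. p̂ − p₀ = 0.054462.
Continuity correction 1/(2n) = 1/3944 = 0.000254.
Corrected numerator: |0.054462| − 0.000254 = 0.054208.
SE₀ = √(0.55·0.45/1972) = 0.011203.
z = (+)0.054208/0.011203 = 4.839.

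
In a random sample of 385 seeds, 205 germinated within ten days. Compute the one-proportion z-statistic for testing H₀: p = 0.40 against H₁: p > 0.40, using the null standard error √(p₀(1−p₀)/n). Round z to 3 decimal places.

z = 5.306

Sample proportion p̂ = 205/385 = 0.53247.
Under H₀, SE = √(p₀(1−p₀)/n) = √(0.40·0.60/385) = √0.000623377 = 0.024968.
z = (p̂ − p₀)/SE = (0.53247 − 0.40)/0.024968 = 5.306.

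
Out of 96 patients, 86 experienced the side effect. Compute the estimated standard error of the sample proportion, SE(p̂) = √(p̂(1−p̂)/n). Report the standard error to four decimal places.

SE = 0.0312

With x = 86 successes in n = 96, p̂ = 0.89583.
p̂(1−p̂) = 0.093319.
SE = √(0.093319/96) = √0.000972073 = 0.0312.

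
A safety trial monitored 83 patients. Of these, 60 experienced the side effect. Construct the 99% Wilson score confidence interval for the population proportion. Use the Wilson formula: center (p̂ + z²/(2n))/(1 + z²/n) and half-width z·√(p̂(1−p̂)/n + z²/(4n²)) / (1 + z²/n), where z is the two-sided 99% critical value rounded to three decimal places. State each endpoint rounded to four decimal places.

Here p̂ = 60/83 = 0.72289 and z = 2.576 (z² = 6.635776).
Denominator 1 + z²/n = 1 + 6.635776/83 = 1.079949.
Center = (0.72289 + 0.039975)/1.079949 = 0.70639.
Radicand: p̂(1−p̂)/n + z²/(4n²) = 0.002413486 + 0.000240811 = 0.002654297.
Half-width = z·√(radicand)/denom = 2.576·0.051520/1.079949 = 0.12289.
Interval: 0.70639 ± 0.12289 → (0.5835, 0.8293).

(0.5835, 0.8293)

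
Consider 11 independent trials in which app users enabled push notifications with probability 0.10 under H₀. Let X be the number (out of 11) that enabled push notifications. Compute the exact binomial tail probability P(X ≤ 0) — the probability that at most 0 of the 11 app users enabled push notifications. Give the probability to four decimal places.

P = 0.3138

X ~ Binomial(n=11, p=0.10).
P(X ≤ 0) = C(11,0)·0.10^0·0.90^11.
= 0.313811 = 0.3138.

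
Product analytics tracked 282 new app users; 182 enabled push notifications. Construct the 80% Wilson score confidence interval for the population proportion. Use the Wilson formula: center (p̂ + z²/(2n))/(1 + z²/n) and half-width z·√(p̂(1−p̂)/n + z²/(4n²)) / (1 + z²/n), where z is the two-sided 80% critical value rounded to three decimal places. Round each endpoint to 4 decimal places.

(0.6081, 0.6810)

p̂ = 182/282 = 0.64539; z = 1.282, so z² = 1.643524.
1 + z²/n = 1.005828.
Adjusted center: (0.64539 + z²/(2n))/1.005828 = 0.64455.
Radicand: p̂(1−p̂)/n + z²/(4n²) = 0.000811566 + 0.000005167 = 0.000816733.
Half-width = 1.282·√0.000816733/1.005828 = 0.03643.
So the interval runs from 0.6081 to 0.6810.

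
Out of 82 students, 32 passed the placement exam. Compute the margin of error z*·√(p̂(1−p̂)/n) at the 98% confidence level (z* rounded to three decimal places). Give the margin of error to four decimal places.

The sample proportion is 32/82 = 0.39024.
Standard error of p̂: √(0.237954/82) = √0.002901873 = 0.053869.
For 98% confidence, z* = 2.326.
So ME = 0.1253.

ME = 0.1253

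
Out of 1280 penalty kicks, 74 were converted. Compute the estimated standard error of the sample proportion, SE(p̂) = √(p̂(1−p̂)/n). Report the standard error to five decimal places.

The sample proportion is 74/1280 = 0.05781.
p̂(1−p̂) = 0.054468.
SE = √(0.054468/1280) = √0.000042553 = 0.00652.

SE = 0.00652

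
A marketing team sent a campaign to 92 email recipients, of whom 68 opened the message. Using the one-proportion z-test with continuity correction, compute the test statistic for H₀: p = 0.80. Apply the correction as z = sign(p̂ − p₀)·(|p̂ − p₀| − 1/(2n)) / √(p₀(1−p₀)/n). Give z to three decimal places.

Sample proportion p̂ = 68/92 = 0.73913. p̂ − p₀ = -0.060870.
Continuity correction 1/(2n) = 1/184 = 0.005435.
Corrected numerator: |-0.060870| − 0.005435 = 0.055435.
SE₀ = √(0.80·0.20/92) = 0.041703.
z = −0.055435/0.041703 = -1.329.

z = -1.329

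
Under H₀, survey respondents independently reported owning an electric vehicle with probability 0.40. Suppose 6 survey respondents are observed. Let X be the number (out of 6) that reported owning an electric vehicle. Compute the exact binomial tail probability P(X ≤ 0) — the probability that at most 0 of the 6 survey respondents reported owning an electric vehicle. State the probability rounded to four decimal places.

X ~ Binomial(n=6, p=0.40).
P(X ≤ 0) = C(6,0)·0.40^0·0.60^6.
= 0.046656 = 0.0467.

P = 0.0467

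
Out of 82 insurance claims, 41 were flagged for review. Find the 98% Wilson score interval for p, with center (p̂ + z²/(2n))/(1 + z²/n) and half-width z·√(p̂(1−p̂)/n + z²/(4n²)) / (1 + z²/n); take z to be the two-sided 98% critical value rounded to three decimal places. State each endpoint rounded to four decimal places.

Here p̂ = 41/82 = 0.50000 and z = 2.326 (z² = 5.410276).
1 + z²/n = 1.065979.
Center = (0.50000 + 0.032989)/1.065979 = 0.50000.
Radicand: p̂(1−p̂)/n + z²/(4n²) = 0.003048780 + 0.000201155 = 0.003249935.
Half-width = z·√(radicand)/denom = 2.326·0.057008/1.065979 = 0.12439.
CI: 0.50000 ± 0.12439 = (0.3756, 0.6244).

(0.3756, 0.6244)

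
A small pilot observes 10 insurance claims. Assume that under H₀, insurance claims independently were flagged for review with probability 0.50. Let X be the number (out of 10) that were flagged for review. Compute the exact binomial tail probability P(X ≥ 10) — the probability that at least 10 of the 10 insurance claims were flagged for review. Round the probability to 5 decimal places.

X ~ Binomial(n=10, p=0.50).
P(X ≥ 10) = C(10,10)·0.50^10·0.50^0.
= 0.000977 = 0.00098.

P = 0.00098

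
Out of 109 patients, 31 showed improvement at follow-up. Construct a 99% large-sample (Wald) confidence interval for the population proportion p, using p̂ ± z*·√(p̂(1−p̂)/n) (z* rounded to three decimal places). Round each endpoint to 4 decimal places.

p̂ = 31/109 = 0.28440.
SE = √(p̂(1−p̂)/n) = √(0.203518/109) = 0.043210.
The 99% critical value is z* = 2.576.
Margin = 2.576·0.043210 = 0.11131.
CI: 0.28440 ± 0.11131 = (0.1731, 0.3957).

(0.1731, 0.3957)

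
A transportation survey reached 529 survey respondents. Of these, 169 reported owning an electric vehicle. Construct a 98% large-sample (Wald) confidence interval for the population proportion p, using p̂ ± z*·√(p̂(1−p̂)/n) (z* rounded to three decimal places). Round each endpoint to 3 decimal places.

(0.272, 0.367)

Sample proportion p̂ = 169/529 = 0.31947.
SE = √(p̂(1−p̂)/n) = √(0.217409/529) = 0.020273.
The 98% critical value is z* = 2.326.
Margin = 2.326·0.020273 = 0.04715.
CI: 0.31947 ± 0.04715 = (0.272, 0.367).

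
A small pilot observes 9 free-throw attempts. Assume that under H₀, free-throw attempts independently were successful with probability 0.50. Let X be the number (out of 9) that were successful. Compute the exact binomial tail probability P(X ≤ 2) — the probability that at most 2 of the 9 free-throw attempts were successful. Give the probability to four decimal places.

P = 0.0898

X is binomial with n = 9 and p = 0.50.
P(X ≤ 2) = C(9,0)·0.50^0·0.50^9 + C(9,1)·0.50^1·0.50^8 + C(9,2)·0.50^2·0.50^7.
= 0.001953 + 0.017578 + 0.070312 = 0.0898.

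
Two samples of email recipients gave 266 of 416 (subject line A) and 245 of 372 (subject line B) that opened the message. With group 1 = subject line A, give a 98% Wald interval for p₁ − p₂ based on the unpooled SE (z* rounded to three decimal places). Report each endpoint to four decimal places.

p̂₁ = 0.63942, p̂₂ = 0.65860, so the observed difference is -0.01918.
SE = √(0.000554234 + 0.000604423) = √0.001158657 = 0.034039.
For 98% confidence, z* = 2.326. Margin of error = 0.07917.
Interval: -0.01918 ± 0.07917 → (-0.0984, 0.0600).

(-0.0984, 0.0600)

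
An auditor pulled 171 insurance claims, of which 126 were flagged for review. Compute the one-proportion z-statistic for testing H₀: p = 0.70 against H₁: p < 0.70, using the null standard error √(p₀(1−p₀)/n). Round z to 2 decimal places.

z = 1.05

Sample proportion p̂ = 126/171 = 0.73684.
Under H₀, SE = √(p₀(1−p₀)/n) = √(0.70·0.30/171) = √0.001228070 = 0.035044.
z = (0.73684 − 0.70)/0.035044 = 0.03684/0.035044 = 1.05.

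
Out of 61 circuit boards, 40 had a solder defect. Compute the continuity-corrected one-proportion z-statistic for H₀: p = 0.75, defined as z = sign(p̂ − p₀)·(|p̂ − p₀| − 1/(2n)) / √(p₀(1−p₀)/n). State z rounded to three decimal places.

z = -1.552

p̂ = 40/61 = 0.65574. p̂ − p₀ = -0.094262.
1/(2n) = 0.008197.
Corrected numerator: |-0.094262| − 0.008197 = 0.086065.
Null standard error: √(0.75·0.25/61) = √0.003073770 = 0.055442.
z = −0.086065/0.055442 = -1.552.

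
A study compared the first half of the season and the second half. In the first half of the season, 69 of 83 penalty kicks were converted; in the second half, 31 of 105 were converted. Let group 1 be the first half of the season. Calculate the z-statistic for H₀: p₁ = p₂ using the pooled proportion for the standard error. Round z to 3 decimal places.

z = 7.315

p̂₁ = 69/83 = 0.83133, p̂₂ = 31/105 = 0.29524.
Pooling: p̂ = 100/188 = 0.53191.
SE = √[p̂(1−p̂)(1/n₁+1/n₂)] = √[0.53191·0.46809·(1/83+1/105)] ≈ 0.073287.
z = (p̂₁ − p̂₂)/SE = (0.83133 − 0.29524)/0.073287 = 0.53609/0.073287 = 7.315.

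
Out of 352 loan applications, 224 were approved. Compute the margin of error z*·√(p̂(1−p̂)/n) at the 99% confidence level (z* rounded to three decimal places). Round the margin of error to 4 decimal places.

p̂ = 224/352 = 0.63636.
SE(p̂) = √(0.63636·0.36364/352) = 0.025640.
The 99% critical value is z* = 2.576.
So ME = 0.0660.

ME = 0.0660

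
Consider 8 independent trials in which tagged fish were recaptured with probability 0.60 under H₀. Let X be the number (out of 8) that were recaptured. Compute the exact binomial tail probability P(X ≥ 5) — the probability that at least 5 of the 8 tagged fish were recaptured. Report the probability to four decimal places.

P = 0.5941

X ~ Binomial(n=8, p=0.60).
P(X ≥ 5) = C(8,5)·0.60^5·0.40^3 + C(8,6)·0.60^6·0.40^2 + C(8,7)·0.60^7·0.40^1 + C(8,8)·0.60^8·0.40^0.
= 0.278692 + 0.209019 + 0.089580 + 0.016796 = 0.5941.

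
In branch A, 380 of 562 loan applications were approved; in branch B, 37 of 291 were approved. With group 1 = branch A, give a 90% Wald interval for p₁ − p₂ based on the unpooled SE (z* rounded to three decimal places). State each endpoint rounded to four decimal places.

p̂₁ = 380/562 = 0.67616, p̂₂ = 37/291 = 0.12715; p̂₁ − p̂₂ = 0.54901.
Unpooled SE = √(p̂₁(1−p̂₁)/n₁ + p̂₂(1−p̂₂)/n₂) = √(0.000389624 + 0.000381379) = 0.027767.
z* = 1.645 at the 90% level. Margin of error = 0.04568.
So the interval runs from 0.5033 to 0.5947.

(0.5033, 0.5947)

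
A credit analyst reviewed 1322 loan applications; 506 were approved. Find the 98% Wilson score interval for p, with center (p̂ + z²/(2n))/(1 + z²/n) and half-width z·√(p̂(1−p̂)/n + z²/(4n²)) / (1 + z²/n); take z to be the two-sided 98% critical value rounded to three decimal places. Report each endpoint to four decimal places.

(0.3522, 0.4143)

Here p̂ = 506/1322 = 0.38275 and z = 2.326 (z² = 5.410276).
1 + z²/n = 1.004092.
Center = (0.38275 + 0.002046)/1.004092 = 0.38323.
Radicand: p̂(1−p̂)/n + z²/(4n²) = 0.000178709 + 0.000000774 = 0.000179483.
Half-width = 2.326·√0.000179483/1.004092 = 0.03103.
Interval: 0.38323 ± 0.03103 → (0.3522, 0.4143).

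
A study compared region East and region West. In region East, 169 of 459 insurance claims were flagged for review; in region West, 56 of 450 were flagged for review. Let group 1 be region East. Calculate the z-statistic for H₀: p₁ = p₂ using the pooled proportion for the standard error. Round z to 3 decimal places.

p̂₁ = 169/459 = 0.36819, p̂₂ = 56/450 = 0.12444.
Pooled p̂ = (169+56)/(459+450) = 225/909 = 0.24752.
SE = √[p̂(1−p̂)(1/n₁+1/n₂)] = √[0.24752·0.75248·(1/459+1/450)] ≈ 0.028630.
z = 0.24375/0.028630 = 8.514.

z = 8.514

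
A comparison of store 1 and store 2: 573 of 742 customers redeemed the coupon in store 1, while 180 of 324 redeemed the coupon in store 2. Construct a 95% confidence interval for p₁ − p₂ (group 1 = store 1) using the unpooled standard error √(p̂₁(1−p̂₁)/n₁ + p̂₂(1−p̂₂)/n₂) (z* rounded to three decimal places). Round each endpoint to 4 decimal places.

(0.1547, 0.2786)

p̂₁ = 0.77224, p̂₂ = 0.55556, so the observed difference is 0.21668.
SE = √(0.000237044 + 0.000762079) = √0.000999123 = 0.031609.
z* = 1.960 at the 95% level. Margin of error = 0.06195.
CI: 0.21668 ± 0.06195 = (0.1547, 0.2786).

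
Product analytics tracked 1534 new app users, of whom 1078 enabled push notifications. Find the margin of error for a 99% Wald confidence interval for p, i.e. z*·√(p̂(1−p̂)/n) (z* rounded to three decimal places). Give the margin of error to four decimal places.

ME = 0.0301

Sample proportion p̂ = 1078/1534 = 0.70274.
SE(p̂) = √(0.70274·0.29726/1534) = 0.011670.
z* = 2.576 at the 99% level.
So ME = 0.0301.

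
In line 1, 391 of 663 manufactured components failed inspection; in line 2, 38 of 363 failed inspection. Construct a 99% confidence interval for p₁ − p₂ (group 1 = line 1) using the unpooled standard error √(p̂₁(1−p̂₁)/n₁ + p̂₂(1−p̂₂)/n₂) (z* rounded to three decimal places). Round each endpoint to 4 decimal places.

(0.4208, 0.5494)

p̂₁ = 391/663 = 0.58974, p̂₂ = 38/363 = 0.10468; p̂₁ − p̂₂ = 0.48506.
Unpooled SE = √(p̂₁(1−p̂₁)/n₁ + p̂₂(1−p̂₂)/n₂) = √(0.000364926 + 0.000258195) = 0.024962.
The 99% critical value is z* = 2.576. Margin = 2.576·0.024962 = 0.06430.
So the interval runs from 0.4208 to 0.5494.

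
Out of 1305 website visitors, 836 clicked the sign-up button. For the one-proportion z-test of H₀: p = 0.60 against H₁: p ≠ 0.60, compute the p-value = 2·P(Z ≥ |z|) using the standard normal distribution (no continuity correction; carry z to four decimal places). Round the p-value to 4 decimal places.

Sample proportion p̂ = 836/1305 = 0.64061.
SE₀ = √(0.60·0.40/1305) = 0.013561.
z = (p̂ − p₀)/SE = (836/1305 − 0.60)/0.013561 ≈ 2.9948.
From the standard normal, 2·P(Z ≥ |z|) = 0.0027.

p-value = 0.0027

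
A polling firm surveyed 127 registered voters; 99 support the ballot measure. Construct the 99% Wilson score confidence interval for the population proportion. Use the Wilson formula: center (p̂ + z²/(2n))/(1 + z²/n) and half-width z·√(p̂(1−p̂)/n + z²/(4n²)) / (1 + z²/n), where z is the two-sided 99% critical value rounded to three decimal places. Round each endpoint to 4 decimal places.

Here p̂ = 99/127 = 0.77953 and z = 2.576 (z² = 6.635776).
1 + z²/n = 1.052250.
Center = (0.77953 + 0.026125)/1.052250 = 0.76565.
Radicand: p̂(1−p̂)/n + z²/(4n²) = 0.001353263 + 0.000102855 = 0.001456118.
Half-width = z·√(radicand)/denom = 2.576·0.038159/1.052250 = 0.09342.
Interval: 0.76565 ± 0.09342 → (0.6722, 0.8591).

(0.6722, 0.8591)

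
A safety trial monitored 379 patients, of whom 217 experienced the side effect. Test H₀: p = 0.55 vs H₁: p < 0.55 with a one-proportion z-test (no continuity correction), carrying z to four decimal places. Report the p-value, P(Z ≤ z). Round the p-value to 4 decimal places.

p-value = 0.8113

The sample proportion is 217/379 = 0.57256.
Under H₀, SE = √(p₀(1−p₀)/n) = √(0.55·0.45/379) = √0.000653034 = 0.025555.
z = (p̂ − p₀)/SE = (217/379 − 0.55)/0.025555 ≈ 0.8828.
p-value = P(Z ≤ z) with z = 0.8828 → 0.8113.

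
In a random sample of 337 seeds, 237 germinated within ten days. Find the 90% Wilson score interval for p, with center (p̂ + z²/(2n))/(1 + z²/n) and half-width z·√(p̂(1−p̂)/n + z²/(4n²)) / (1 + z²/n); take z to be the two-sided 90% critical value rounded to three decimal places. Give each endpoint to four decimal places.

Here p̂ = 237/337 = 0.70326 and z = 1.645 (z² = 2.706025).
Denominator 1 + z²/n = 1 + 2.706025/337 = 1.008030.
Adjusted center: (0.70326 + z²/(2n))/1.008030 = 0.70164.
Radicand: p̂(1−p̂)/n + z²/(4n²) = 0.000619239 + 0.000005957 = 0.000625196.
Half-width = z·√(radicand)/denom = 1.645·0.025004/1.008030 = 0.04080.
CI: 0.70164 ± 0.04080 = (0.6608, 0.7424).

(0.6608, 0.7424)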